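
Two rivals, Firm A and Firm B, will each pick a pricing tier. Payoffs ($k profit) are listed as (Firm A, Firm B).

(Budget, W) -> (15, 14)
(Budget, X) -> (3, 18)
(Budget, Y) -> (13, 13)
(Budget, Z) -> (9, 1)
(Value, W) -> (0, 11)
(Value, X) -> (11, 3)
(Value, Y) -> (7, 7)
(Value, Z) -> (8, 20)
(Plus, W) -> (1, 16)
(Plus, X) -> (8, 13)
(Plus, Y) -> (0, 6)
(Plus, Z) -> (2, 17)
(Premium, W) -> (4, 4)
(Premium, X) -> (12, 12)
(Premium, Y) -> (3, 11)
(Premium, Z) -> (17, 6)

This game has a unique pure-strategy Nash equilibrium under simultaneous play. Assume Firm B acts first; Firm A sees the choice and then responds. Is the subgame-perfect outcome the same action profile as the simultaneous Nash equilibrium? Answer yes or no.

Backward induction with Firm B moving first.
- W: Firm A compares 15, 0, 1, 4 and picks Budget; Firm B would get 14.
- X: Firm A compares 3, 11, 8, 12 and picks Premium; Firm B would get 12.
- Y: Firm A compares 13, 7, 0, 3 and picks Budget; Firm B would get 13.
- Z: Firm A compares 9, 8, 2, 17 and picks Premium; Firm B would get 6.
Firm B's induced payoffs are 14, 12, 13, 6, so Firm B commits to W. Subgame-perfect outcome: (Budget, W) with payoffs (15, 14).
Now find the simultaneous Nash equilibrium.
Firm A's best replies: W→Budget; X→Premium; Y→Budget; Z→Premium.
Firm B's best replies: Budget→X; Value→Z; Plus→Z; Premium→X.
The unique mutual best reply is (Premium, X), giving (12, 12).
Sequential outcome (Budget, W) differs from the Nash profile (Premium, X).

no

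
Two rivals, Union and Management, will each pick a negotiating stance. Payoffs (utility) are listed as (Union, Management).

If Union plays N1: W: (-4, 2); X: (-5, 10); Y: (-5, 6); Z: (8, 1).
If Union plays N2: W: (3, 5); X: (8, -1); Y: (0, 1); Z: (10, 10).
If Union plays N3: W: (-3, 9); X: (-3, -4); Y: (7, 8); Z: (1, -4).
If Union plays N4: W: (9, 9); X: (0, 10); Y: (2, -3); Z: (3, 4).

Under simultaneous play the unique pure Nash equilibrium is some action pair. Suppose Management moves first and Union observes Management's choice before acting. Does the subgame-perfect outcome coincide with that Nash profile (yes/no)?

yes

Work backward from Union's decision.
- W: Union compares -4, 3, -3, 9 and picks N4; Management would get 9.
- X: Union compares -5, 8, -3, 0 and picks N2; Management would get -1.
- Y: Union compares -5, 0, 7, 2 and picks N3; Management would get 8.
- Z: Union compares 8, 10, 1, 3 and picks N2; Management would get 10.
Management's induced payoffs are 9, -1, 8, 10, so Management commits to Z. Subgame-perfect outcome: (N2, Z) with payoffs (10, 10).
For the simultaneous game, intersect best replies.
Union's best replies: W→N4; X→N2; Y→N3; Z→N2.
Management's best replies: N1→X; N2→Z; N3→W; N4→X.
The unique mutual best reply is (N2, Z), giving (10, 10).
Sequential outcome (N2, Z) coincides with the Nash profile (N2, Z).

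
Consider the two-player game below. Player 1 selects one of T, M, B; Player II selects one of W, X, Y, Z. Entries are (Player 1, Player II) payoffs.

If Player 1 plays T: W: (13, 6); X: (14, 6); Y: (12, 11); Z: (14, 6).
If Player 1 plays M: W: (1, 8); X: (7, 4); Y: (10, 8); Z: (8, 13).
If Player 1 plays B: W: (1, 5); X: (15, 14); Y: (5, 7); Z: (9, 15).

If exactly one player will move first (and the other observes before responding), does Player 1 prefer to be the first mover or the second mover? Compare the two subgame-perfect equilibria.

second

If Player 1 leads: Player II's best replies are T→Y, M→Z, B→Z; Player 1's induced payoffs 12, 8, 9; outcome (T, Y), payoffs (12, 11).
If Player II leads: Player 1's best replies are W→T, X→B, Y→T, Z→T; Player II's induced payoffs 6, 14, 11, 6; outcome (B, X), payoffs (15, 14).
Player 1 gets 12 moving first and 15 moving second, so Player 1 prefers to move second.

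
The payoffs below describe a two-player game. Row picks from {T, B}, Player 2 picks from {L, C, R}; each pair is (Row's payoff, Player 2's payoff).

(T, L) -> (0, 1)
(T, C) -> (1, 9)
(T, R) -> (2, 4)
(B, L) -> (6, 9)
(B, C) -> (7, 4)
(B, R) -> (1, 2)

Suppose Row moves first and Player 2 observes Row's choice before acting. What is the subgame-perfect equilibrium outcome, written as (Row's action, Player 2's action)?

Backward induction with Row moving first.
- T: Player 2 compares 1, 9, 4 and picks C; Row would get 1.
- B: Player 2 compares 9, 4, 2 and picks L; Row would get 6.
Among 1, 6, the best is 6 at B. Subgame-perfect outcome: (B, L) with payoffs (6, 9).

(B, L)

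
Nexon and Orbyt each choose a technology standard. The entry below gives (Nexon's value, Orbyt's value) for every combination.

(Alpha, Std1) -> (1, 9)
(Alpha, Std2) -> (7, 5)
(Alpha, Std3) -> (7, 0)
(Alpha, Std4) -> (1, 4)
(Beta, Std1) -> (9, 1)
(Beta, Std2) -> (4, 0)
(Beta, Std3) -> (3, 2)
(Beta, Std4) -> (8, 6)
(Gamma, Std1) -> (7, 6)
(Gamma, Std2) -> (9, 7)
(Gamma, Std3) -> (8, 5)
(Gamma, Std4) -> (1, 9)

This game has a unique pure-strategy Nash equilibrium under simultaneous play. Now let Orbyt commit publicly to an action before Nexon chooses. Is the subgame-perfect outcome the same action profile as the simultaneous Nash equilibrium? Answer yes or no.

Work backward from Nexon's decision.
- Std1 → Nexon plays Beta (best of 1, 9, 7); Orbyt gets 1.
- Std2 → Nexon plays Gamma (best of 7, 4, 9); Orbyt gets 7.
- Std3 → Nexon plays Gamma (best of 7, 3, 8); Orbyt gets 5.
- Std4 → Nexon plays Beta (best of 1, 8, 1); Orbyt gets 6.
Maximizing over 1, 7, 5, 6, Orbyt chooses Std2. Subgame-perfect outcome: (Gamma, Std2) with payoffs (9, 7).
For the simultaneous game, intersect best replies.
Nexon's best replies: Std1→Beta; Std2→Gamma; Std3→Gamma; Std4→Beta.
Orbyt's best replies: Alpha→Std1; Beta→Std4; Gamma→Std4.
The unique mutual best reply is (Beta, Std4), giving (8, 6).
Sequential outcome (Gamma, Std2) differs from the Nash profile (Beta, Std4).

no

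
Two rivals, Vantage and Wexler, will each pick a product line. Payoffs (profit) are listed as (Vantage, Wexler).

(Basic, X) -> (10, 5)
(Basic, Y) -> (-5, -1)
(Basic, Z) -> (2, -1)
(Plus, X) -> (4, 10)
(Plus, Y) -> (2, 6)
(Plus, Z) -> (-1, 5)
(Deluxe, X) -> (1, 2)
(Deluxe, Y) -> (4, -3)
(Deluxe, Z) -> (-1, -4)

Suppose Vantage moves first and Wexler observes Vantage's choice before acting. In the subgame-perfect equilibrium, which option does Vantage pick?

Solve by backward induction (Vantage leads).
- Basic → Wexler plays X (best of 5, -1, -1); Vantage gets 10.
- Plus → Wexler plays X (best of 10, 6, 5); Vantage gets 4.
- Deluxe → Wexler plays X (best of 2, -3, -4); Vantage gets 1.
Maximizing over 10, 4, 1, Vantage chooses Basic. Subgame-perfect outcome: (Basic, X) with payoffs (10, 5).

Basic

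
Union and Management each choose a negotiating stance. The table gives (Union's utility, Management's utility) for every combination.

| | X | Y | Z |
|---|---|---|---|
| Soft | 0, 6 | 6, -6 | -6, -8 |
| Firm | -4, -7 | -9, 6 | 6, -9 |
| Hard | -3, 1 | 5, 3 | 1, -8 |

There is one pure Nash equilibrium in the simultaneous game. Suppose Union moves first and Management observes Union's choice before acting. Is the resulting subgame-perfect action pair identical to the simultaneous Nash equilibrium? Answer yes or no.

no

Management best-responds to each possible Union move:
- Soft: BR = X, leader payoff 0.
- Firm: BR = Y, leader payoff -9.
- Hard: BR = Y, leader payoff 5.
Union's induced payoffs are 0, -9, 5, so Union commits to Hard. Subgame-perfect outcome: (Hard, Y) with payoffs (5, 3).
For the simultaneous game, intersect best replies.
Union's best replies: X→Soft; Y→Soft; Z→Firm.
Management's best replies: Soft→X; Firm→Y; Hard→Y.
The unique mutual best reply is (Soft, X), giving (0, 6).
Sequential outcome (Hard, Y) differs from the Nash profile (Soft, X).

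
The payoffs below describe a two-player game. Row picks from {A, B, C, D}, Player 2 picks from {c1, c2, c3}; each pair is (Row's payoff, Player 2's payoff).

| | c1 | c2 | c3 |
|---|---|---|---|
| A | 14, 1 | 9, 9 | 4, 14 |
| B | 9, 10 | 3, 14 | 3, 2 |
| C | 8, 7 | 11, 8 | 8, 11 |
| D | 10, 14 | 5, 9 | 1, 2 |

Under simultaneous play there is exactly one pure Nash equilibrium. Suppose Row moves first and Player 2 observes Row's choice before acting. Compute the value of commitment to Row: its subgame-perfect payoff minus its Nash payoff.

Backward induction with Row moving first.
- A: Player 2 compares 1, 9, 14 and picks c3; Row would get 4.
- B: Player 2 compares 10, 14, 2 and picks c2; Row would get 3.
- C: Player 2 compares 7, 8, 11 and picks c3; Row would get 8.
- D: Player 2 compares 14, 9, 2 and picks c1; Row would get 10.
Maximizing over 4, 3, 8, 10, Row chooses D. Subgame-perfect outcome: (D, c1) with payoffs (10, 14).
For the simultaneous game, intersect best replies.
Row's best replies: c1→A; c2→C; c3→C.
Player 2's best replies: A→c3; B→c2; C→c3; D→c1.
The unique mutual best reply is (C, c3), giving (8, 11).
Row's commitment gain: 10 − 8 = 2.

2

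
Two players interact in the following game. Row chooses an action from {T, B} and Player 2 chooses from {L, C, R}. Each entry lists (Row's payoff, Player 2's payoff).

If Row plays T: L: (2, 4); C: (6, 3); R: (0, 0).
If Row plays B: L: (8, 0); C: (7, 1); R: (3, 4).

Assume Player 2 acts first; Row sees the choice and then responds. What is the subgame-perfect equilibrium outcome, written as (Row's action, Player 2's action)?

Backward induction with Player 2 moving first.
- L: BR = B, leader payoff 0.
- C: BR = B, leader payoff 1.
- R: BR = B, leader payoff 4.
Player 2's induced payoffs are 0, 1, 4, so Player 2 commits to R. Subgame-perfect outcome: (B, R) with payoffs (3, 4).

(B, R)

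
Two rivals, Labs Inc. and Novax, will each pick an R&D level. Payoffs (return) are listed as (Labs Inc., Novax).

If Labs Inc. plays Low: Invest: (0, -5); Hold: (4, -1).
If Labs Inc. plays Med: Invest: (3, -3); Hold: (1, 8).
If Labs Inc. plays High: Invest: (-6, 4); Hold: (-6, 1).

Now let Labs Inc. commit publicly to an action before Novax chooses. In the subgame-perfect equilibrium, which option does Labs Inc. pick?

Low

Backward induction with Labs Inc. moving first.
- Low: Novax compares -5, -1 and picks Hold; Labs Inc. would get 4.
- Med: Novax compares -3, 8 and picks Hold; Labs Inc. would get 1.
- High: Novax compares 4, 1 and picks Invest; Labs Inc. would get -6.
Among 4, 1, -6, the best is 4 at Low. Subgame-perfect outcome: (Low, Hold) with payoffs (4, -1).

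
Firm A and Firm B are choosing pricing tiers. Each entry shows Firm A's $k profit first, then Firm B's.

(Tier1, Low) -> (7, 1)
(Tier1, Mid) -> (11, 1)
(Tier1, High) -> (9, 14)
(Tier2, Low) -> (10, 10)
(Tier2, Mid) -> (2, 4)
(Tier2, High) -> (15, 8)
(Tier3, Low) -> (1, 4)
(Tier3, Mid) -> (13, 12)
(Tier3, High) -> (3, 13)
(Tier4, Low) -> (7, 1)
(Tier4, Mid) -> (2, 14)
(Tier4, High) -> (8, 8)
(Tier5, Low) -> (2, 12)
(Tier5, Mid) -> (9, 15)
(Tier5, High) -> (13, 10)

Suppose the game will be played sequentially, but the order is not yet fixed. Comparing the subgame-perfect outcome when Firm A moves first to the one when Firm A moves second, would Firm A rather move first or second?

second

If Firm A leads: Firm B's best replies are Tier1→High, Tier2→Low, Tier3→High, Tier4→Mid, Tier5→Mid; Firm A's induced payoffs 9, 10, 3, 2, 9; outcome (Tier2, Low), payoffs (10, 10).
If Firm B leads: Firm A's best replies are Low→Tier2, Mid→Tier3, High→Tier2; Firm B's induced payoffs 10, 12, 8; outcome (Tier3, Mid), payoffs (13, 12).
Firm A gets 10 moving first and 13 moving second, so Firm A prefers to move second.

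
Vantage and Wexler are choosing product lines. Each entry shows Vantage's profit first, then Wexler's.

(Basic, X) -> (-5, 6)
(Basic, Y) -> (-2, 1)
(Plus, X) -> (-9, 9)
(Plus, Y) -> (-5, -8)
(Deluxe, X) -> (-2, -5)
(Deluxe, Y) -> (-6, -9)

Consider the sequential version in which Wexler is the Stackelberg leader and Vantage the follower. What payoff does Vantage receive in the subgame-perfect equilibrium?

-2

Work backward from Vantage's decision.
- X: Vantage compares -5, -9, -2 and picks Deluxe; Wexler would get -5.
- Y: Vantage compares -2, -5, -6 and picks Basic; Wexler would get 1.
Maximizing over -5, 1, Wexler chooses Y. Subgame-perfect outcome: (Basic, Y) with payoffs (-2, 1).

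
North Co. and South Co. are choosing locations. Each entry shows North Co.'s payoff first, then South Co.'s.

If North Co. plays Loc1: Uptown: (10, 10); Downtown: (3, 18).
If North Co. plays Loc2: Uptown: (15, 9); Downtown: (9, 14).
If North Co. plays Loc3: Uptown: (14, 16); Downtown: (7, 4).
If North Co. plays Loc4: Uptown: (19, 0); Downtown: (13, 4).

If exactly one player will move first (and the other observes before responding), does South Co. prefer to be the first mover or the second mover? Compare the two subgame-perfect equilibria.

second

If North Co. leads: South Co.'s best replies are Loc1→Downtown, Loc2→Downtown, Loc3→Uptown, Loc4→Downtown; North Co.'s induced payoffs 3, 9, 14, 13; outcome (Loc3, Uptown), payoffs (14, 16).
If South Co. leads: North Co.'s best replies are Uptown→Loc4, Downtown→Loc4; South Co.'s induced payoffs 0, 4; outcome (Loc4, Downtown), payoffs (13, 4).
South Co. gets 4 moving first and 16 moving second, so South Co. prefers to move second.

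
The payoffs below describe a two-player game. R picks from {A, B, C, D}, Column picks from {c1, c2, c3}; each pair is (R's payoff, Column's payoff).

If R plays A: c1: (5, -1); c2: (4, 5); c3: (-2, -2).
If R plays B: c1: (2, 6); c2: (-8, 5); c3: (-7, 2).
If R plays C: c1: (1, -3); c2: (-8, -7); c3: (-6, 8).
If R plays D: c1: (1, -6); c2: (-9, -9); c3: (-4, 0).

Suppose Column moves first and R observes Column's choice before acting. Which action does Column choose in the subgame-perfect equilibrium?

R best-responds to each possible Column move:
- c1 → R plays A (best of 5, 2, 1, 1); Column gets -1.
- c2 → R plays A (best of 4, -8, -8, -9); Column gets 5.
- c3 → R plays A (best of -2, -7, -6, -4); Column gets -2.
Column's induced payoffs are -1, 5, -2, so Column commits to c2. Subgame-perfect outcome: (A, c2) with payoffs (4, 5).

c2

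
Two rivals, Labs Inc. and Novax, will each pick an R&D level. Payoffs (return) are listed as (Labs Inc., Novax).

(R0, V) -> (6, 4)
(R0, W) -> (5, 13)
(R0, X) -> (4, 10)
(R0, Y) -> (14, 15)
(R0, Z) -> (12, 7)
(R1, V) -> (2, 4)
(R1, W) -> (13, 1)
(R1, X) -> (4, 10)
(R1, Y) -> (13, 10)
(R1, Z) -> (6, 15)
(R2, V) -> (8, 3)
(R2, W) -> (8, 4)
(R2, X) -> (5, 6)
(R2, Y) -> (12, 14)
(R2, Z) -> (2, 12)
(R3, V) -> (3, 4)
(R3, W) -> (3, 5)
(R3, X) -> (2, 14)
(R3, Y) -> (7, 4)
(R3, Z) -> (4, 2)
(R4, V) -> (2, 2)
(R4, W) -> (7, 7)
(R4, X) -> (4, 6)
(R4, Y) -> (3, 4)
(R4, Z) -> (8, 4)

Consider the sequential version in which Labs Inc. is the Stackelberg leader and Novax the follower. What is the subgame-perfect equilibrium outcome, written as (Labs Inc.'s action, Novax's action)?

(R0, Y)

Novax best-responds to each possible Labs Inc. move:
- R0: BR = Y, leader payoff 14.
- R1: BR = Z, leader payoff 6.
- R2: BR = Y, leader payoff 12.
- R3: BR = X, leader payoff 2.
- R4: BR = W, leader payoff 7.
Maximizing over 14, 6, 12, 2, 7, Labs Inc. chooses R0. Subgame-perfect outcome: (R0, Y) with payoffs (14, 15).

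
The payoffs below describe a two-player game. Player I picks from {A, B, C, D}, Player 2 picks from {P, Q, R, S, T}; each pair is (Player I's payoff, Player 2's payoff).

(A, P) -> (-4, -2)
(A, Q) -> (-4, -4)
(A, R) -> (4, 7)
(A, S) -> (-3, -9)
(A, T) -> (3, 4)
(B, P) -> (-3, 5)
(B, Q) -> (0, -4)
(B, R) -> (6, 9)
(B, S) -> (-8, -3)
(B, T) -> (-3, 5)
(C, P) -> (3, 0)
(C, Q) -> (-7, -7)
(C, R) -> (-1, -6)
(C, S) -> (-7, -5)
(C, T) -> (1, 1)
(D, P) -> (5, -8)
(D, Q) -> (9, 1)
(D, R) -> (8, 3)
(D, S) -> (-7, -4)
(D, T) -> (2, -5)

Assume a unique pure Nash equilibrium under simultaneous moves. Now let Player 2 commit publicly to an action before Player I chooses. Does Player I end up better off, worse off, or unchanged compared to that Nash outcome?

worse off

Work backward from Player I's decision.
- P: Player I compares -4, -3, 3, 5 and picks D; Player 2 would get -8.
- Q: Player I compares -4, 0, -7, 9 and picks D; Player 2 would get 1.
- R: Player I compares 4, 6, -1, 8 and picks D; Player 2 would get 3.
- S: Player I compares -3, -8, -7, -7 and picks A; Player 2 would get -9.
- T: Player I compares 3, -3, 1, 2 and picks A; Player 2 would get 4.
Player 2's induced payoffs are -8, 1, 3, -9, 4, so Player 2 commits to T. Subgame-perfect outcome: (A, T) with payoffs (3, 4).
Now find the simultaneous Nash equilibrium.
Player I's best replies: P→D; Q→D; R→D; S→A; T→A.
Player 2's best replies: A→R; B→R; C→T; D→R.
Only (D, R) has each player best-responding; Nash payoffs (8, 3).
Player I earns 3 sequentially versus 8 at the Nash outcome: worse off.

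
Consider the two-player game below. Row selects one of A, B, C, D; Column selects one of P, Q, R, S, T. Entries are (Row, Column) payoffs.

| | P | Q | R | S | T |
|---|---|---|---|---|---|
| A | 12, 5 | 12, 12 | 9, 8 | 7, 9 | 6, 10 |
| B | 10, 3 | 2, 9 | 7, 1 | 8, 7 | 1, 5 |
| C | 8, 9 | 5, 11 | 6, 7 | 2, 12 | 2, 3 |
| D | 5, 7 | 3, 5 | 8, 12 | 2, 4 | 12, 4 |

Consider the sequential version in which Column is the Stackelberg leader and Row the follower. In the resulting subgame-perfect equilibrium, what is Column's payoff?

12

Row best-responds to each possible Column move:
- P: BR = A, leader payoff 5.
- Q: BR = A, leader payoff 12.
- R: BR = A, leader payoff 8.
- S: BR = B, leader payoff 7.
- T: BR = D, leader payoff 4.
Column's induced payoffs are 5, 12, 8, 7, 4, so Column commits to Q. Subgame-perfect outcome: (A, Q) with payoffs (12, 12).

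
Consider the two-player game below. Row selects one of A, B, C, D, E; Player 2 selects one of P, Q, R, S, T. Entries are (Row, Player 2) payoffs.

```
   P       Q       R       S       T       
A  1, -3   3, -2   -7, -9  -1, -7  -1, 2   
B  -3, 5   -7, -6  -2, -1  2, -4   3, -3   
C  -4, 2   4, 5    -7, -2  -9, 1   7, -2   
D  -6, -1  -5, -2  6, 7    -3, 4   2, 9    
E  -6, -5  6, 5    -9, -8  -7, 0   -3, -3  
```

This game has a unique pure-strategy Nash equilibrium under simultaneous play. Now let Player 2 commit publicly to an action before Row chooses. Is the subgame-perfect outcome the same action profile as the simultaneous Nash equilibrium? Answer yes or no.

no

Solve by backward induction (Player 2 leads).
- P → Row plays A (best of 1, -3, -4, -6, -6); Player 2 gets -3.
- Q → Row plays E (best of 3, -7, 4, -5, 6); Player 2 gets 5.
- R → Row plays D (best of -7, -2, -7, 6, -9); Player 2 gets 7.
- S → Row plays B (best of -1, 2, -9, -3, -7); Player 2 gets -4.
- T → Row plays C (best of -1, 3, 7, 2, -3); Player 2 gets -2.
Maximizing over -3, 5, 7, -4, -2, Player 2 chooses R. Subgame-perfect outcome: (D, R) with payoffs (6, 7).
Now find the simultaneous Nash equilibrium.
Row's best replies: P→A; Q→E; R→D; S→B; T→C.
Player 2's best replies: A→T; B→P; C→Q; D→T; E→Q.
Only (E, Q) has each player best-responding; Nash payoffs (6, 5).
Sequential outcome (D, R) differs from the Nash profile (E, Q).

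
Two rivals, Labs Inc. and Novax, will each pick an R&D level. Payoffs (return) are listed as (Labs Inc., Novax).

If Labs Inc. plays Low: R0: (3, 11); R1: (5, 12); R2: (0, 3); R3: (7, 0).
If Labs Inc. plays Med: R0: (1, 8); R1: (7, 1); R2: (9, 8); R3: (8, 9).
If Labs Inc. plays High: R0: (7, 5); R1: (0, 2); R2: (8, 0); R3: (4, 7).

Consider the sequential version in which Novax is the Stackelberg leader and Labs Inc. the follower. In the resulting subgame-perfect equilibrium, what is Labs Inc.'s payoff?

Work backward from Labs Inc.'s decision.
- R0: Labs Inc. compares 3, 1, 7 and picks High; Novax would get 5.
- R1: Labs Inc. compares 5, 7, 0 and picks Med; Novax would get 1.
- R2: Labs Inc. compares 0, 9, 8 and picks Med; Novax would get 8.
- R3: Labs Inc. compares 7, 8, 4 and picks Med; Novax would get 9.
Maximizing over 5, 1, 8, 9, Novax chooses R3. Subgame-perfect outcome: (Med, R3) with payoffs (8, 9).

8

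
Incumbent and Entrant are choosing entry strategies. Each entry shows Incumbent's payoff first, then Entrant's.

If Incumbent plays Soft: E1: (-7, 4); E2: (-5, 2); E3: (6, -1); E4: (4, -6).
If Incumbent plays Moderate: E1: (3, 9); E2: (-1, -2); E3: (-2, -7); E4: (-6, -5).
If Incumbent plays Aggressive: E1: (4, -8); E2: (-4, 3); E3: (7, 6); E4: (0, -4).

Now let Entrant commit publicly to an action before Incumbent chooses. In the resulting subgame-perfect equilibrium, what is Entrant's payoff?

6

Backward induction with Entrant moving first.
- E1: Incumbent compares -7, 3, 4 and picks Aggressive; Entrant would get -8.
- E2: Incumbent compares -5, -1, -4 and picks Moderate; Entrant would get -2.
- E3: Incumbent compares 6, -2, 7 and picks Aggressive; Entrant would get 6.
- E4: Incumbent compares 4, -6, 0 and picks Soft; Entrant would get -6.
Maximizing over -8, -2, 6, -6, Entrant chooses E3. Subgame-perfect outcome: (Aggressive, E3) with payoffs (7, 6).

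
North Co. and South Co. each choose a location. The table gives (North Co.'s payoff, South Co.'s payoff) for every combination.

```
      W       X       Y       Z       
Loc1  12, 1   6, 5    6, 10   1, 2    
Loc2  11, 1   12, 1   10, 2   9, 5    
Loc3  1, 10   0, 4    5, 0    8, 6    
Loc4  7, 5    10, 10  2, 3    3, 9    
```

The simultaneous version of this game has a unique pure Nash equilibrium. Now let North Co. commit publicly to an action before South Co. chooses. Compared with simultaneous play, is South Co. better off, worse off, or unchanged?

Backward induction with North Co. moving first.
- Loc1 → South Co. plays Y (best of 1, 5, 10, 2); North Co. gets 6.
- Loc2 → South Co. plays Z (best of 1, 1, 2, 5); North Co. gets 9.
- Loc3 → South Co. plays W (best of 10, 4, 0, 6); North Co. gets 1.
- Loc4 → South Co. plays X (best of 5, 10, 3, 9); North Co. gets 10.
Among 6, 9, 1, 10, the best is 10 at Loc4. Subgame-perfect outcome: (Loc4, X) with payoffs (10, 10).
Now find the simultaneous Nash equilibrium.
North Co.'s best replies: W→Loc1; X→Loc2; Y→Loc2; Z→Loc2.
South Co.'s best replies: Loc1→Y; Loc2→Z; Loc3→W; Loc4→X.
The unique mutual best reply is (Loc2, Z), giving (9, 5).
South Co. earns 10 sequentially versus 5 at the Nash outcome: better off.

better off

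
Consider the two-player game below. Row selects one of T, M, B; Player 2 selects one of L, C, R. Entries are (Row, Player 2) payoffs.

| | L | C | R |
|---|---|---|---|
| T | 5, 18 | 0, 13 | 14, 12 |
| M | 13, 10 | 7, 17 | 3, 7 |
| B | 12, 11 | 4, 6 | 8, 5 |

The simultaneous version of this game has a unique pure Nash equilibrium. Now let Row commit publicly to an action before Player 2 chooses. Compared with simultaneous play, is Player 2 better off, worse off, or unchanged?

worse off

Backward induction with Row moving first.
- T: BR = L, leader payoff 5.
- M: BR = C, leader payoff 7.
- B: BR = L, leader payoff 12.
Row's induced payoffs are 5, 7, 12, so Row commits to B. Subgame-perfect outcome: (B, L) with payoffs (12, 11).
Now find the simultaneous Nash equilibrium.
Row's best replies: L→M; C→M; R→T.
Player 2's best replies: T→L; M→C; B→L.
Only (M, C) has each player best-responding; Nash payoffs (7, 17).
Player 2 earns 11 sequentially versus 17 at the Nash outcome: worse off.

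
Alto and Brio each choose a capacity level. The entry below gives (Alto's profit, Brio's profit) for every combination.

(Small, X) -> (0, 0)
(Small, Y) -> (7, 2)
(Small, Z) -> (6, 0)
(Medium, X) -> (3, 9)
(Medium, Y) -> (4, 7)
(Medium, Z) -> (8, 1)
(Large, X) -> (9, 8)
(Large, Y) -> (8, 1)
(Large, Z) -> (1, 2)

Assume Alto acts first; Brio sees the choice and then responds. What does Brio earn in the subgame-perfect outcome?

8

Brio best-responds to each possible Alto move:
- Small → Brio plays Y (best of 0, 2, 0); Alto gets 7.
- Medium → Brio plays X (best of 9, 7, 1); Alto gets 3.
- Large → Brio plays X (best of 8, 1, 2); Alto gets 9.
Maximizing over 7, 3, 9, Alto chooses Large. Subgame-perfect outcome: (Large, X) with payoffs (9, 8).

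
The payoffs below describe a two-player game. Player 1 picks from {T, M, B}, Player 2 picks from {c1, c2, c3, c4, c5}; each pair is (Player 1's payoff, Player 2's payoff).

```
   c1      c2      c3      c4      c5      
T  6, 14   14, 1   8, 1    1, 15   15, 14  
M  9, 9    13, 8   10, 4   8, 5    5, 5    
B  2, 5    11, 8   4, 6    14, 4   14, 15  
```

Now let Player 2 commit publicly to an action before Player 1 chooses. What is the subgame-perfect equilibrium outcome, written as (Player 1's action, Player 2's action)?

Backward induction with Player 2 moving first.
- c1: BR = M, leader payoff 9.
- c2: BR = T, leader payoff 1.
- c3: BR = M, leader payoff 4.
- c4: BR = B, leader payoff 4.
- c5: BR = T, leader payoff 14.
Player 2's induced payoffs are 9, 1, 4, 4, 14, so Player 2 commits to c5. Subgame-perfect outcome: (T, c5) with payoffs (15, 14).

(T, c5)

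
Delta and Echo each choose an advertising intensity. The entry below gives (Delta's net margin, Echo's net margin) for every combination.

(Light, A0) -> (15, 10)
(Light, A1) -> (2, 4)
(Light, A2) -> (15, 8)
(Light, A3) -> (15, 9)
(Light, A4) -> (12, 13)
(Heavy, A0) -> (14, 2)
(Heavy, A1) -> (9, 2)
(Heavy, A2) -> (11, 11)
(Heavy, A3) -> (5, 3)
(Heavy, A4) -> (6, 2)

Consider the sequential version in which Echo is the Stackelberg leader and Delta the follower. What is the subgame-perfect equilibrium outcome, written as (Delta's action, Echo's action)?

Solve by backward induction (Echo leads).
- A0: BR = Light, leader payoff 10.
- A1: BR = Heavy, leader payoff 2.
- A2: BR = Light, leader payoff 8.
- A3: BR = Light, leader payoff 9.
- A4: BR = Light, leader payoff 13.
Echo's induced payoffs are 10, 2, 8, 9, 13, so Echo commits to A4. Subgame-perfect outcome: (Light, A4) with payoffs (12, 13).

(Light, A4)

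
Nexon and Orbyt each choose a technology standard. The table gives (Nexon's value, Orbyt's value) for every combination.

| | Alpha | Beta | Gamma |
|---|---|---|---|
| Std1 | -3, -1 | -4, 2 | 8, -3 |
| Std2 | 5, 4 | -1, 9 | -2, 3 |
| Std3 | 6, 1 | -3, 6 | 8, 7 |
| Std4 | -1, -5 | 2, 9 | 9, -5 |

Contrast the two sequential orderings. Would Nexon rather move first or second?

If Nexon leads: Orbyt's best replies are Std1→Beta, Std2→Beta, Std3→Gamma, Std4→Beta; Nexon's induced payoffs -4, -1, 8, 2; outcome (Std3, Gamma), payoffs (8, 7).
If Orbyt leads: Nexon's best replies are Alpha→Std3, Beta→Std4, Gamma→Std4; Orbyt's induced payoffs 1, 9, -5; outcome (Std4, Beta), payoffs (2, 9).
Nexon gets 8 moving first and 2 moving second, so Nexon prefers to move first.

first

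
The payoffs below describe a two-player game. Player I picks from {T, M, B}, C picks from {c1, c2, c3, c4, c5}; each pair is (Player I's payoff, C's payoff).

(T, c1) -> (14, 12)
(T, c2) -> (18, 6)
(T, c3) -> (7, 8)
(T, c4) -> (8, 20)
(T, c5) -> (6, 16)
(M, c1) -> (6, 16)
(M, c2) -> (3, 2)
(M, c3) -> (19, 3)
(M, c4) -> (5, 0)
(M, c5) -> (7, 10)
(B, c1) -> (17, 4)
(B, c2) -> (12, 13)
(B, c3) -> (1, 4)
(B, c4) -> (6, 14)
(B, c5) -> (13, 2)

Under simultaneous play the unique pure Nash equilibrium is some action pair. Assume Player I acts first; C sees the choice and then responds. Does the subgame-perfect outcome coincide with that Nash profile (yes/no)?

C best-responds to each possible Player I move:
- T → C plays c4 (best of 12, 6, 8, 20, 16); Player I gets 8.
- M → C plays c1 (best of 16, 2, 3, 0, 10); Player I gets 6.
- B → C plays c4 (best of 4, 13, 4, 14, 2); Player I gets 6.
Among 8, 6, 6, the best is 8 at T. Subgame-perfect outcome: (T, c4) with payoffs (8, 20).
Now find the simultaneous Nash equilibrium.
Player I's best replies: c1→B; c2→T; c3→M; c4→T; c5→B.
C's best replies: T→c4; M→c1; B→c4.
The unique mutual best reply is (T, c4), giving (8, 20).
Sequential outcome (T, c4) coincides with the Nash profile (T, c4).

yes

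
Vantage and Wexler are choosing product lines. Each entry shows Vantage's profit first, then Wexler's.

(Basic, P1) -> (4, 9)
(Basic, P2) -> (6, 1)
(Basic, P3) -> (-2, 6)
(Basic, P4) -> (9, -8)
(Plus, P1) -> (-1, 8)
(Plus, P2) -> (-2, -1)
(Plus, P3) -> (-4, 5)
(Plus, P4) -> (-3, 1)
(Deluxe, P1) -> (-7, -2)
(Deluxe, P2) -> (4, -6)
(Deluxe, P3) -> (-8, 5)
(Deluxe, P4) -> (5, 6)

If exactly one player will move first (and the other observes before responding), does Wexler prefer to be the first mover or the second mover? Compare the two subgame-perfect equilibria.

If Vantage leads: Wexler's best replies are Basic→P1, Plus→P1, Deluxe→P4; Vantage's induced payoffs 4, -1, 5; outcome (Deluxe, P4), payoffs (5, 6).
If Wexler leads: Vantage's best replies are P1→Basic, P2→Basic, P3→Basic, P4→Basic; Wexler's induced payoffs 9, 1, 6, -8; outcome (Basic, P1), payoffs (4, 9).
Wexler gets 9 moving first and 6 moving second, so Wexler prefers to move first.

first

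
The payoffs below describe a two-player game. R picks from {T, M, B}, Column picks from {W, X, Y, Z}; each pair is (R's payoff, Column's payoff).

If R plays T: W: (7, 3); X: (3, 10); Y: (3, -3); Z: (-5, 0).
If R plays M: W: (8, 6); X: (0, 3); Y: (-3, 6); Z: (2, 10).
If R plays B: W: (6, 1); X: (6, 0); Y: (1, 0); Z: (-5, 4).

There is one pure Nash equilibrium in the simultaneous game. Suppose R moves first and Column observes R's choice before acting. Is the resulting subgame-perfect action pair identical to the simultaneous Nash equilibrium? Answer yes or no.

Solve by backward induction (R leads).
- T → Column plays X (best of 3, 10, -3, 0); R gets 3.
- M → Column plays Z (best of 6, 3, 6, 10); R gets 2.
- B → Column plays Z (best of 1, 0, 0, 4); R gets -5.
R's induced payoffs are 3, 2, -5, so R commits to T. Subgame-perfect outcome: (T, X) with payoffs (3, 10).
Under simultaneous play:
R's best replies: W→M; X→B; Y→T; Z→M.
Column's best replies: T→X; M→Z; B→Z.
The unique mutual best reply is (M, Z), giving (2, 10).
Sequential outcome (T, X) differs from the Nash profile (M, Z).

no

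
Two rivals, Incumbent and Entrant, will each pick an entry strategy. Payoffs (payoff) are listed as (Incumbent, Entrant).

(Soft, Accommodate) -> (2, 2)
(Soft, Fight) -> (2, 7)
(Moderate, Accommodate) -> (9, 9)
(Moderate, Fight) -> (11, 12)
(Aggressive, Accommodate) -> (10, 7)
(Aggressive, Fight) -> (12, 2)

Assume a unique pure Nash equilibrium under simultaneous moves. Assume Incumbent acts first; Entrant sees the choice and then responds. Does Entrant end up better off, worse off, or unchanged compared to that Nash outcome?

Backward induction with Incumbent moving first.
- Soft → Entrant plays Fight (best of 2, 7); Incumbent gets 2.
- Moderate → Entrant plays Fight (best of 9, 12); Incumbent gets 11.
- Aggressive → Entrant plays Accommodate (best of 7, 2); Incumbent gets 10.
Maximizing over 2, 11, 10, Incumbent chooses Moderate. Subgame-perfect outcome: (Moderate, Fight) with payoffs (11, 12).
Now find the simultaneous Nash equilibrium.
Incumbent's best replies: Accommodate→Aggressive; Fight→Aggressive.
Entrant's best replies: Soft→Fight; Moderate→Fight; Aggressive→Accommodate.
The unique mutual best reply is (Aggressive, Accommodate), giving (10, 7).
Entrant earns 12 sequentially versus 7 at the Nash outcome: better off.

better off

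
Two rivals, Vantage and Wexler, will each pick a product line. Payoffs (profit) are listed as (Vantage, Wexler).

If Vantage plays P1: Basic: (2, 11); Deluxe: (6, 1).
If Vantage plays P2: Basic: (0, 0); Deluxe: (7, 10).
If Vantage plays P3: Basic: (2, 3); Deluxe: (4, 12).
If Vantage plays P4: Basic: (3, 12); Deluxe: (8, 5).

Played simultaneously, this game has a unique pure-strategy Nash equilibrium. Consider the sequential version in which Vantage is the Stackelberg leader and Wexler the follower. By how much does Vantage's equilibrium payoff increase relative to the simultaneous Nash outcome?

Backward induction with Vantage moving first.
- P1: BR = Basic, leader payoff 2.
- P2: BR = Deluxe, leader payoff 7.
- P3: BR = Deluxe, leader payoff 4.
- P4: BR = Basic, leader payoff 3.
Among 2, 7, 4, 3, the best is 7 at P2. Subgame-perfect outcome: (P2, Deluxe) with payoffs (7, 10).
Now find the simultaneous Nash equilibrium.
Vantage's best replies: Basic→P4; Deluxe→P4.
Wexler's best replies: P1→Basic; P2→Deluxe; P3→Deluxe; P4→Basic.
The unique mutual best reply is (P4, Basic), giving (3, 12).
Vantage's commitment gain: 7 − 3 = 4.

4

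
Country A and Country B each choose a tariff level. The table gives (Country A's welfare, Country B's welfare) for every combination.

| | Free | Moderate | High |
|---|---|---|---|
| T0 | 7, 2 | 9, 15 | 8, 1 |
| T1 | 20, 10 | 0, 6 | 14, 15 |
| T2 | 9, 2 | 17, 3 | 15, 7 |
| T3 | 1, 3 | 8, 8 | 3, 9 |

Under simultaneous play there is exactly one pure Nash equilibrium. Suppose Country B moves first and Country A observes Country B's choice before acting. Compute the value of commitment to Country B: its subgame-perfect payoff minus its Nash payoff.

3

Solve by backward induction (Country B leads).
- Free: Country A compares 7, 20, 9, 1 and picks T1; Country B would get 10.
- Moderate: Country A compares 9, 0, 17, 8 and picks T2; Country B would get 3.
- High: Country A compares 8, 14, 15, 3 and picks T2; Country B would get 7.
Among 10, 3, 7, the best is 10 at Free. Subgame-perfect outcome: (T1, Free) with payoffs (20, 10).
Now find the simultaneous Nash equilibrium.
Country A's best replies: Free→T1; Moderate→T2; High→T2.
Country B's best replies: T0→Moderate; T1→High; T2→High; T3→High.
The unique mutual best reply is (T2, High), giving (15, 7).
Country B's commitment gain: 10 − 7 = 3.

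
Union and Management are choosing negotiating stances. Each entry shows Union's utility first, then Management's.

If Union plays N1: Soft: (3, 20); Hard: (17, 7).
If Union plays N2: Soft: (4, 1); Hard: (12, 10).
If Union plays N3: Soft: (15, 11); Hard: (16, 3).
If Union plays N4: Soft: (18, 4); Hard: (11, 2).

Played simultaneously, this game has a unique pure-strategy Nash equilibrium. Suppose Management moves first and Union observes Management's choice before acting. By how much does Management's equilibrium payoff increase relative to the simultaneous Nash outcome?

3

Solve by backward induction (Management leads).
- Soft: Union compares 3, 4, 15, 18 and picks N4; Management would get 4.
- Hard: Union compares 17, 12, 16, 11 and picks N1; Management would get 7.
Management's induced payoffs are 4, 7, so Management commits to Hard. Subgame-perfect outcome: (N1, Hard) with payoffs (17, 7).
Now find the simultaneous Nash equilibrium.
Union's best replies: Soft→N4; Hard→N1.
Management's best replies: N1→Soft; N2→Hard; N3→Soft; N4→Soft.
Only (N4, Soft) has each player best-responding; Nash payoffs (18, 4).
Management's commitment gain: 7 − 4 = 3.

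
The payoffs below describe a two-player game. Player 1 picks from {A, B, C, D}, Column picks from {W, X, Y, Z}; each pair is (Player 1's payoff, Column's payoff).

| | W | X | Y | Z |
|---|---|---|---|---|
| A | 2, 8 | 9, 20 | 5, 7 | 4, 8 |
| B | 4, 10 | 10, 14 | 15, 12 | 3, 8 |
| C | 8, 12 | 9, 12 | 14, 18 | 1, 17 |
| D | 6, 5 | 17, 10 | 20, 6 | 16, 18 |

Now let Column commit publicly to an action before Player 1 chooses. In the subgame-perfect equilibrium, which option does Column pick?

Backward induction with Column moving first.
- W → Player 1 plays C (best of 2, 4, 8, 6); Column gets 12.
- X → Player 1 plays D (best of 9, 10, 9, 17); Column gets 10.
- Y → Player 1 plays D (best of 5, 15, 14, 20); Column gets 6.
- Z → Player 1 plays D (best of 4, 3, 1, 16); Column gets 18.
Column's induced payoffs are 12, 10, 6, 18, so Column commits to Z. Subgame-perfect outcome: (D, Z) with payoffs (16, 18).

Z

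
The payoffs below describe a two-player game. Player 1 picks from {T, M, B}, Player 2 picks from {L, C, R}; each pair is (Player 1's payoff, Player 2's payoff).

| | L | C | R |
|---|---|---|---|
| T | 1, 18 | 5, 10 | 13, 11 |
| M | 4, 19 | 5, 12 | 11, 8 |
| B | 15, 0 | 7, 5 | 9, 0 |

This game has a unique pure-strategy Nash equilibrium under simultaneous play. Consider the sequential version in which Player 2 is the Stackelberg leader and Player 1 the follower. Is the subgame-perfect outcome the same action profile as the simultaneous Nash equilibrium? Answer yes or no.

Backward induction with Player 2 moving first.
- L: BR = B, leader payoff 0.
- C: BR = B, leader payoff 5.
- R: BR = T, leader payoff 11.
Among 0, 5, 11, the best is 11 at R. Subgame-perfect outcome: (T, R) with payoffs (13, 11).
For the simultaneous game, intersect best replies.
Player 1's best replies: L→B; C→B; R→T.
Player 2's best replies: T→L; M→L; B→C.
The unique mutual best reply is (B, C), giving (7, 5).
Sequential outcome (T, R) differs from the Nash profile (B, C).

no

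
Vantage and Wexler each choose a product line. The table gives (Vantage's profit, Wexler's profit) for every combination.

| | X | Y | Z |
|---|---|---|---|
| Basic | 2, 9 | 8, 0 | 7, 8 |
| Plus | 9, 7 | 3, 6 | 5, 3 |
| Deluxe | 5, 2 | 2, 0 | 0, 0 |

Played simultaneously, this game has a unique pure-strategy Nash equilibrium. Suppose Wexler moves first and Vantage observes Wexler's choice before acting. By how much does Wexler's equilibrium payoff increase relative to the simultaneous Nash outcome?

Vantage best-responds to each possible Wexler move:
- X: BR = Plus, leader payoff 7.
- Y: BR = Basic, leader payoff 0.
- Z: BR = Basic, leader payoff 8.
Among 7, 0, 8, the best is 8 at Z. Subgame-perfect outcome: (Basic, Z) with payoffs (7, 8).
For the simultaneous game, intersect best replies.
Vantage's best replies: X→Plus; Y→Basic; Z→Basic.
Wexler's best replies: Basic→X; Plus→X; Deluxe→X.
Only (Plus, X) has each player best-responding; Nash payoffs (9, 7).
Wexler's commitment gain: 8 − 7 = 1.

1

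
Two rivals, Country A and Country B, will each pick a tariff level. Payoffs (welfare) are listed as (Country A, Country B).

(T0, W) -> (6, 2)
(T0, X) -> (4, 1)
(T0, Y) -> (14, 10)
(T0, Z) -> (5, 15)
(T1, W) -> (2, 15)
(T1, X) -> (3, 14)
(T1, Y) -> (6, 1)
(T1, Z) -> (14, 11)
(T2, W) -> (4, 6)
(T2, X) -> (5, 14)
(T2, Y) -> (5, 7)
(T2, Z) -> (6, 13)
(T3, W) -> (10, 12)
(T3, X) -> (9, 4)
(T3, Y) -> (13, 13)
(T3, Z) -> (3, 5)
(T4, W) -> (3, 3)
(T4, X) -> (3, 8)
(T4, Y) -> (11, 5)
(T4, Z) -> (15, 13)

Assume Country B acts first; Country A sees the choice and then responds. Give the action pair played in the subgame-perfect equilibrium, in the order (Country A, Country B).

Country A best-responds to each possible Country B move:
- W: BR = T3, leader payoff 12.
- X: BR = T3, leader payoff 4.
- Y: BR = T0, leader payoff 10.
- Z: BR = T4, leader payoff 13.
Country B's induced payoffs are 12, 4, 10, 13, so Country B commits to Z. Subgame-perfect outcome: (T4, Z) with payoffs (15, 13).

(T4, Z)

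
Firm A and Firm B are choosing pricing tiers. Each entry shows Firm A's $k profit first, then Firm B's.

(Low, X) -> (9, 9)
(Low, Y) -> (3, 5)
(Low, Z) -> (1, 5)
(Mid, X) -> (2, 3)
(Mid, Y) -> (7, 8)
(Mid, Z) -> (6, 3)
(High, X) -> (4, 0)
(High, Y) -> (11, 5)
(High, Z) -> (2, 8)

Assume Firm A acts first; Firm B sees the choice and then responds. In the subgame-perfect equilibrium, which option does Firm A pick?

Backward induction with Firm A moving first.
- Low → Firm B plays X (best of 9, 5, 5); Firm A gets 9.
- Mid → Firm B plays Y (best of 3, 8, 3); Firm A gets 7.
- High → Firm B plays Z (best of 0, 5, 8); Firm A gets 2.
Among 9, 7, 2, the best is 9 at Low. Subgame-perfect outcome: (Low, X) with payoffs (9, 9).

Low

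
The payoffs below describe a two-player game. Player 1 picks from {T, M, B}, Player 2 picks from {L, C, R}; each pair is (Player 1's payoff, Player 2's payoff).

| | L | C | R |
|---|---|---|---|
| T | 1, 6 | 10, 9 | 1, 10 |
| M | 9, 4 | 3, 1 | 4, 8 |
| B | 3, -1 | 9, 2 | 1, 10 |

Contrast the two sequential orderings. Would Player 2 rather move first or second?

first

If Player 1 leads: Player 2's best replies are T→R, M→R, B→R; Player 1's induced payoffs 1, 4, 1; outcome (M, R), payoffs (4, 8).
If Player 2 leads: Player 1's best replies are L→M, C→T, R→M; Player 2's induced payoffs 4, 9, 8; outcome (T, C), payoffs (10, 9).
Player 2 gets 9 moving first and 8 moving second, so Player 2 prefers to move first.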